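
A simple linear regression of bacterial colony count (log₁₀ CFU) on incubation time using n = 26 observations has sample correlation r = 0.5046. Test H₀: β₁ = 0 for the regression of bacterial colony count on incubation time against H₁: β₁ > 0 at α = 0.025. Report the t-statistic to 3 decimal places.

t = 2.863

t = r·√(n − 2)/√(1 − r²) = 0.5046·√24/√0.745379 = 2.863.
df = n − 2 = 24.
One-sided p ≈ 0.0043, which is < 0.025, so reject H₀.
There is evidence of a linear association between incubation time and bacterial colony count.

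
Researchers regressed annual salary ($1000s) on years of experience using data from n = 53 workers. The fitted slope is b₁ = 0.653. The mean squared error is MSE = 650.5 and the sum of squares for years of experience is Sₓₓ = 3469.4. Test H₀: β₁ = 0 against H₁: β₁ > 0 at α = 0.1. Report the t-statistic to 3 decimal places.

SE(b₁) = √(MSE/Sₓₓ) = √(650.5/3469.4) = 0.433009.
t = 0.653 / 0.433009 = 1.508.
df = n − 2 = 51.
One-sided p ≈ 0.0689, which is < 0.1, so reject H₀.
There is evidence that the true slope on years of experience is positive.

t = 1.508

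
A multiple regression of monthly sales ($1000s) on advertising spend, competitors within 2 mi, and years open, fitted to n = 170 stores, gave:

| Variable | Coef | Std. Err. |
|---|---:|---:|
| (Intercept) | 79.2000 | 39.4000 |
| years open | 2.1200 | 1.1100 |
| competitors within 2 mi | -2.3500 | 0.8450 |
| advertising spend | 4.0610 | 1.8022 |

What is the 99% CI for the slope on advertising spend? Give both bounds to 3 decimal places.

(-0.635, 8.757)

Read off: b = 4.0610, SE = 1.8022 for advertising spend.
df = n − k − 1 = 170 − 3 − 1 = 166.
t* = t_{0.005, 166} = 2.60577.
Margin = t* × SE = 2.60577 × 1.8022 = 4.69612.
CI: 4.0610 ± 4.69612 → (-0.635, 8.757).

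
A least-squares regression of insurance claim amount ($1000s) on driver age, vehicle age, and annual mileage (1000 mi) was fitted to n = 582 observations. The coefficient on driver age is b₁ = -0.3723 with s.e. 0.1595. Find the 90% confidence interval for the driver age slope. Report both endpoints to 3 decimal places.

(-0.635, -0.110)

df = n − k − 1 = 582 − 3 − 1 = 578.
t* = t_{0.05, 578} = 1.647494.
Margin = t* × SE = 1.647494 × 0.1595 = 0.26278.
CI: -0.3723 ± 0.26278 → (-0.635, -0.110).
With 90% confidence, each one-unit increase in driver age is associated with a change of between -0.635 and -0.110 $1000s in insurance claim amount, holding the other predictors fixed.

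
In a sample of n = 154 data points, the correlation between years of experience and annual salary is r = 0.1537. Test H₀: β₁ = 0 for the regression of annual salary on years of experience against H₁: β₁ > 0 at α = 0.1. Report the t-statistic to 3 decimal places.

t = 1.918

t = r·√(n − 2)/√(1 − r²) = 0.1537·√152/√0.976376 = 1.918.
df = n − 2 = 152.
One-sided p ≈ 0.0285, which is < 0.1, so reject H₀.
There is evidence of a linear association between years of experience and annual salary.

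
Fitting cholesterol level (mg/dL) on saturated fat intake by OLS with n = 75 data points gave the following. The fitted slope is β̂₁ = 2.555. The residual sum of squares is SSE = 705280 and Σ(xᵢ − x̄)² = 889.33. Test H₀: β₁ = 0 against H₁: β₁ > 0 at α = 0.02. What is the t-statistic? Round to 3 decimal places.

t = 0.775

MSE = SSE/(n − 2) = 705280/73 = 9661.37.
SE(β̂₁) = √(MSE/Sₓₓ) = √(9661.37/889.33) = 3.29601.
t = 2.555 / 3.29601 = 0.775.
df = n − 2 = 73.
One-sided p ≈ 0.2204, which is ≥ 0.02, so fail to reject H₀.
The data do not give significant evidence that the true slope on saturated fat intake is positive.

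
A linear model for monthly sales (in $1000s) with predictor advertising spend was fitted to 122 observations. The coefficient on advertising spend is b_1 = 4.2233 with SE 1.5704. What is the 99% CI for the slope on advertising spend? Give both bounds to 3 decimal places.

(0.113, 8.334)

df = n − 2 = 122 − 2 = 120.
t* = t_{0.005, 120} = 2.617421.
Margin = t* × SE = 2.617421 × 1.5704 = 4.11040.
CI: 4.2233 ± 4.11040 → (0.113, 8.334).
With 99% confidence, each one-unit increase in advertising spend is associated with a change of between 0.113 and 8.334 $1000s in monthly sales.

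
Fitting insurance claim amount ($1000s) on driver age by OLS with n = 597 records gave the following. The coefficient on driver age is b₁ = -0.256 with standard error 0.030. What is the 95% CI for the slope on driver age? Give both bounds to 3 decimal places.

df = n − 2 = 597 − 2 = 595.
t* = t_{0.025, 595} = 1.963959.
Margin = t* × SE = 1.963959 × 0.030 = 0.05892.
CI: -0.256 ± 0.05892 → (-0.315, -0.197).
With 95% confidence, each one-unit increase in driver age is associated with a change of between -0.315 and -0.197 $1000s in insurance claim amount.

(-0.315, -0.197)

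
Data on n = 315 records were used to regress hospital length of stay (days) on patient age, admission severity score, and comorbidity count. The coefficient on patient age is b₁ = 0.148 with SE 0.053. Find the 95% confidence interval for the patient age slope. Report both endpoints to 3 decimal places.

df = n − k − 1 = 315 − 3 − 1 = 311.
t* = t_{0.025, 311} = 1.967621.
Margin = t* × SE = 1.967621 × 0.053 = 0.10428.
CI: 0.148 ± 0.10428 → (0.044, 0.252).
With 95% confidence, each one-unit increase in patient age is associated with a change of between 0.044 and 0.252 days in hospital length of stay, holding the other predictors fixed.

(0.044, 0.252)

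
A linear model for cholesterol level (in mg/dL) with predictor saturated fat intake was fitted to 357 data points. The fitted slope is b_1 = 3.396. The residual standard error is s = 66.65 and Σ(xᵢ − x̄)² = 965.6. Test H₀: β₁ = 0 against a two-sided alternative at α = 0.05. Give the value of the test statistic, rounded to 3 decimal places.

t = 1.583

SE(b_1) = s/√Sₓₓ = 66.65/√965.6 = 2.14487.
t = 3.396 / 2.14487 = 1.583.
df = n − 2 = 355.
Two-sided p ≈ 0.1142, which is ≥ 0.05, so fail to reject H₀.
The data do not give significant evidence of an association between saturated fat intake and cholesterol level.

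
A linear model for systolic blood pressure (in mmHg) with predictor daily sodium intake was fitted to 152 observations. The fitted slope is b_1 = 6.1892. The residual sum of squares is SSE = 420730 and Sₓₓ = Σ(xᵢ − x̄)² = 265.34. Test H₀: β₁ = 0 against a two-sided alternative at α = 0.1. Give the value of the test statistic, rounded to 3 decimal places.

t = 1.904

MSE = SSE/(n − 2) = 420730/150 = 2804.87.
SE(b_1) = √(MSE/Sₓₓ) = √(2804.87/265.34) = 3.25128.
t = 6.1892 / 3.25128 = 1.904.
df = n − 2 = 150.
Two-sided p ≈ 0.0589, which is < 0.1, so reject H₀.
There is evidence that daily sodium intake is associated with systolic blood pressure.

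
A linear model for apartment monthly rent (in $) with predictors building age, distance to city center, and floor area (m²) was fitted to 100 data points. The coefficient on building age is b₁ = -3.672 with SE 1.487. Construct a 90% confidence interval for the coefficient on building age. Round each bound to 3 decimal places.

df = n − k − 1 = 100 − 3 − 1 = 96.
t* = t_{0.05, 96} = 1.660881.
Margin = t* × SE = 1.660881 × 1.487 = 2.46973.
CI: -3.672 ± 2.46973 → (-6.142, -1.202).
With 90% confidence, each one-unit increase in building age is associated with a change of between -6.142 and -1.202 $ in apartment monthly rent, holding the other predictors fixed.

(-6.142, -1.202)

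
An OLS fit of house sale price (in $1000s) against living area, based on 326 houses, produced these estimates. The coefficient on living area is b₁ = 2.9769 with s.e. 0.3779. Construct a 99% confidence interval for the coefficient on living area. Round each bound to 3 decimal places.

(1.998, 3.956)

df = n − 2 = 326 − 2 = 324.
t* = t_{0.005, 324} = 2.591088.
Margin = t* × SE = 2.591088 × 0.3779 = 0.97917.
CI: 2.9769 ± 0.97917 → (1.998, 3.956).
With 99% confidence, each one-unit increase in living area is associated with a change of between 1.998 and 3.956 $1000s in house sale price.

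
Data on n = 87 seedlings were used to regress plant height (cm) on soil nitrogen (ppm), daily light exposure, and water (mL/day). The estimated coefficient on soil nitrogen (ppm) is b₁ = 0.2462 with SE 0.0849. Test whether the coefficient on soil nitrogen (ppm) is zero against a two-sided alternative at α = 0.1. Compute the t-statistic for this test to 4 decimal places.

t = 2.8999

H₀: β₁ = 0 vs H₁: β₁ ≠ 0.
t = (b₁ − β₁⁰)/SE = 0.2462 / 0.0849 = 2.8999.
df = n − k − 1 = 87 − 3 − 1 = 83.
Two-sided p ≈ 0.0048, which is < 0.1, so reject H₀.
There is evidence that soil nitrogen (ppm) is associated with plant height, holding the other predictors fixed.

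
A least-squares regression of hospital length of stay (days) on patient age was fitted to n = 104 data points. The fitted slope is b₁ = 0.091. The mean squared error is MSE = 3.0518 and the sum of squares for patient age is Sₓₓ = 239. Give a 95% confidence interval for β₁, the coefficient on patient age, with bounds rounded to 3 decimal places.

(-0.133, 0.315)

SE(b₁) = √(MSE/Sₓₓ) = √(3.0518/239) = 0.113.
df = n − 2 = 102.
t* = t_{0.025, 102} = 1.983495.
Margin = t* × SE = 1.983495 × 0.113 = 0.22414.
CI: 0.091 ± 0.22414 → (-0.133, 0.315).
With 95% confidence, each one-unit increase in patient age is associated with a change of between -0.133 and 0.315 days in hospital length of stay.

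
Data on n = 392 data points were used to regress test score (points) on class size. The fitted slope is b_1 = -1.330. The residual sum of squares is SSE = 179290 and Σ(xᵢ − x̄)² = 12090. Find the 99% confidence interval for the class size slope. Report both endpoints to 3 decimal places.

MSE = SSE/(n − 2) = 179290/390 = 459.718.
SE(b_1) = √(MSE/Sₓₓ) = √(459.718/12090) = 0.194999.
df = n − 2 = 390.
t* = t_{0.005, 390} = 2.588494.
Margin = t* × SE = 2.588494 × 0.194999 = 0.50475.
CI: -1.330 ± 0.50475 → (-1.835, -0.825).
With 99% confidence, each one-unit increase in class size is associated with a change of between -1.835 and -0.825 points in test score.

(-1.835, -0.825)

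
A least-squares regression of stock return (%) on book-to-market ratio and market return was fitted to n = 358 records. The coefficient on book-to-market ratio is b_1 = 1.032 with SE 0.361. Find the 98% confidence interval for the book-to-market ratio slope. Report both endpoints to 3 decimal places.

df = n − k − 1 = 358 − 2 − 1 = 355.
t* = t_{0.01, 355} = 2.336898.
Margin = t* × SE = 2.336898 × 0.361 = 0.84362.
CI: 1.032 ± 0.84362 → (0.188, 1.876).
With 98% confidence, each one-unit increase in book-to-market ratio is associated with a change of between 0.188 and 1.876 % in stock return, holding the other predictors fixed.

(0.188, 1.876)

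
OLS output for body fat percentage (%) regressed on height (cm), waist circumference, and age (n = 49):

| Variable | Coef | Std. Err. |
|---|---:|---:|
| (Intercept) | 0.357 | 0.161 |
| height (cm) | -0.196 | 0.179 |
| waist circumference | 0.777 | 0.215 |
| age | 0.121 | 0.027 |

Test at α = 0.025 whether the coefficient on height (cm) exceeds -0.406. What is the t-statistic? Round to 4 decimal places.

Read off: b = -0.196, SE = 0.179 for height (cm).
H₀: β₁ = -0.406 vs H₁: β₁ > -0.406.
t = (-0.196 − (-0.406)) / 0.179 = 1.1732.
df = n − k − 1 = 49 − 3 − 1 = 45.
One-sided p ≈ 0.1234, which is ≥ 0.025, so fail to reject H₀.
The data do not give significant evidence that the true slope on height (cm) exceeds -0.406 % per unit, holding the other predictors fixed.

t = 1.1732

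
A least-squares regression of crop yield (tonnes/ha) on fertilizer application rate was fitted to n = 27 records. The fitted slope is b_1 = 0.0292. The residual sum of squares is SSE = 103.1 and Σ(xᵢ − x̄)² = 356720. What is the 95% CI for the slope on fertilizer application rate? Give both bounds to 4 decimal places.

MSE = SSE/(n − 2) = 103.1/25 = 4.124.
SE(b_1) = √(MSE/Sₓₓ) = √(4.124/356720) = 0.00340013.
df = n − 2 = 25.
t* = t_{0.025, 25} = 2.059539.
Margin = t* × SE = 2.059539 × 0.00340013 = 0.007003.
CI: 0.0292 ± 0.007003 → (0.0222, 0.0362).
With 95% confidence, each one-unit increase in fertilizer application rate is associated with a change of between 0.0222 and 0.0362 tonnes/ha in crop yield.

(0.0222, 0.0362)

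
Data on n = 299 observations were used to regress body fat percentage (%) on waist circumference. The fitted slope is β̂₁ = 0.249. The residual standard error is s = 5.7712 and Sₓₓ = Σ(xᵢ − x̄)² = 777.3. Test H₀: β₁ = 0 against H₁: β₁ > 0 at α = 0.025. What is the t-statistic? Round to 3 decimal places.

SE(β̂₁) = s/√Sₓₓ = 5.7712/√777.3 = 0.207001.
t = 0.249 / 0.207001 = 1.203.
df = n − 2 = 297.
One-sided p ≈ 0.1150, which is ≥ 0.025, so fail to reject H₀.
The data do not give significant evidence that the true slope on waist circumference is positive.

t = 1.203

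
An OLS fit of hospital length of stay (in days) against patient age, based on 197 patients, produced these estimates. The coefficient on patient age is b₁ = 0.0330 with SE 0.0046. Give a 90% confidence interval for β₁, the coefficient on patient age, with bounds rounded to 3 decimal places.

df = n − 2 = 197 − 2 = 195.
t* = t_{0.05, 195} = 1.652705.
Margin = t* × SE = 1.652705 × 0.0046 = 0.00760.
CI: 0.0330 ± 0.00760 → (0.025, 0.041).
With 90% confidence, each one-unit increase in patient age is associated with a change of between 0.025 and 0.041 days in hospital length of stay.

(0.025, 0.041)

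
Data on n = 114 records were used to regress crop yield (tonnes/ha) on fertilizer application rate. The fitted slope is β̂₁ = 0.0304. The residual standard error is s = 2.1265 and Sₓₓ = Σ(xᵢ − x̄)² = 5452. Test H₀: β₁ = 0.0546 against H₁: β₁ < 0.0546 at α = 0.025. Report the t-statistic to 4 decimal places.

t = -0.8403

SE(β̂₁) = s/√Sₓₓ = 2.1265/√5452 = 0.0287997.
t = (0.0304 − 0.0546) / 0.0287997 = -0.8403.
df = n − 2 = 112.
One-sided p ≈ 0.2013, which is ≥ 0.025, so fail to reject H₀.
The data do not give significant evidence that the true slope on fertilizer application rate is below 0.0546 tonnes/ha per unit.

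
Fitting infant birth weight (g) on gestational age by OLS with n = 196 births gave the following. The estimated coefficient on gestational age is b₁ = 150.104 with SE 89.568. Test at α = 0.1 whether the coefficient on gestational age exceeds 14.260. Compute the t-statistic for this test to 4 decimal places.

t = 1.5167

H₀: β₁ = 14.260 vs H₁: β₁ > 14.260.
t = (b₁ − β₁⁰)/SE = (150.104 − 14.260) / 89.568 = 1.5167.
df = n − 2 = 196 − 2 = 194.
One-sided p ≈ 0.0655, which is < 0.1, so reject H₀.
There is evidence that the true slope on gestational age exceeds 14.260 g per unit.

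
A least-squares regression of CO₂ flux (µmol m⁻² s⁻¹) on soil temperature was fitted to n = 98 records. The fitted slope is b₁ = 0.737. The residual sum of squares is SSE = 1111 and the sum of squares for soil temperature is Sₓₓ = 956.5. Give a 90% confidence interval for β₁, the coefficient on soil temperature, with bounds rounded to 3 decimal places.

(0.554, 0.920)

MSE = SSE/(n − 2) = 1111/96 = 11.5729.
SE(b₁) = √(MSE/Sₓₓ) = √(11.5729/956.5) = 0.109997.
df = n − 2 = 96.
t* = t_{0.05, 96} = 1.660881.
Margin = t* × SE = 1.660881 × 0.109997 = 0.18269.
CI: 0.737 ± 0.18269 → (0.554, 0.920).
With 90% confidence, each one-unit increase in soil temperature is associated with a change of between 0.554 and 0.920 µmol m⁻² s⁻¹ in CO₂ flux.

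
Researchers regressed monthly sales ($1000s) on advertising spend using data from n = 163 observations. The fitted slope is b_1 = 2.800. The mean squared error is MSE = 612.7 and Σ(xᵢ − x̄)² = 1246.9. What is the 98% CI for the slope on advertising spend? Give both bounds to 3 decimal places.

(1.153, 4.447)

SE(b_1) = √(MSE/Sₓₓ) = √(612.7/1246.9) = 0.700984.
df = n − 2 = 161.
t* = t_{0.01, 161} = 2.349732.
Margin = t* × SE = 2.349732 × 0.700984 = 1.64712.
CI: 2.800 ± 1.64712 → (1.153, 4.447).
With 98% confidence, each one-unit increase in advertising spend is associated with a change of between 1.153 and 4.447 $1000s in monthly sales.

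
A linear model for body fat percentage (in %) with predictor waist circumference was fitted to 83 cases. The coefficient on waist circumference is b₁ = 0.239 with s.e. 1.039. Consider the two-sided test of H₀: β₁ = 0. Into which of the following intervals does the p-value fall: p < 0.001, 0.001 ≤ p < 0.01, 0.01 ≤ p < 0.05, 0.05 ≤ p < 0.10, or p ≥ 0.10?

p ≥ 0.10

t = 0.239 / 1.039 = 0.230.
df = n − 2 = 83 − 2 = 81.
Two-sided p = 2·P(T_{81} > |t|) ≈ 0.8186.
So p ≥ 0.10.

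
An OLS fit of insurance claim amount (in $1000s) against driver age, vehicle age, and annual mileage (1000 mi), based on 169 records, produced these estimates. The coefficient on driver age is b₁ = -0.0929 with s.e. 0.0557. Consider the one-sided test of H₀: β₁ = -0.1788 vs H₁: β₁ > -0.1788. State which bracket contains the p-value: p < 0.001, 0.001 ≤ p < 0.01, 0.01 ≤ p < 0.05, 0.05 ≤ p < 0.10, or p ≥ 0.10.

t = (-0.0929 − (-0.1788)) / 0.0557 = 1.542.
df = n − k − 1 = 169 − 3 − 1 = 165.
One-sided p = P(T_{165} > t) ≈ 0.0625.
So 0.05 ≤ p < 0.10.

0.05 ≤ p < 0.10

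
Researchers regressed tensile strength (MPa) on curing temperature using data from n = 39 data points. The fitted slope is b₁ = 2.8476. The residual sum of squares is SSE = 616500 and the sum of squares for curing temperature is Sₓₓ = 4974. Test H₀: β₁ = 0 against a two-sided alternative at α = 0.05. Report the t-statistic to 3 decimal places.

t = 1.556

MSE = SSE/(n − 2) = 616500/37 = 16662.2.
SE(b₁) = √(MSE/Sₓₓ) = √(16662.2/4974) = 1.83026.
t = 2.8476 / 1.83026 = 1.556.
df = n − 2 = 37.
Two-sided p ≈ 0.1283, which is ≥ 0.05, so fail to reject H₀.
The data do not give significant evidence of an association between curing temperature and tensile strength.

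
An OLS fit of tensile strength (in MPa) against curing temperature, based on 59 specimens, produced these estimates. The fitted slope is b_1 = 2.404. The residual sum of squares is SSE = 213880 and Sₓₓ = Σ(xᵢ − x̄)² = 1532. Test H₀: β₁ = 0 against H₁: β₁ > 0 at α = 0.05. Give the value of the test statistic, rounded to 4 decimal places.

t = 1.5361

MSE = SSE/(n − 2) = 213880/57 = 3752.28.
SE(b_1) = √(MSE/Sₓₓ) = √(3752.28/1532) = 1.56501.
t = 2.404 / 1.56501 = 1.5361.
df = n − 2 = 57.
One-sided p ≈ 0.0650, which is ≥ 0.05, so fail to reject H₀.
The data do not give significant evidence that the true slope on curing temperature is positive.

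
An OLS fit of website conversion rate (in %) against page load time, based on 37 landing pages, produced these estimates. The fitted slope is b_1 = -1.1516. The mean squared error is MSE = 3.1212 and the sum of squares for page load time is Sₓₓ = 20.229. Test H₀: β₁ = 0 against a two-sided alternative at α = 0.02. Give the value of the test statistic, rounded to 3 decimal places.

t = -2.932

SE(b_1) = √(MSE/Sₓₓ) = √(3.1212/20.229) = 0.392802.
t = -1.1516 / 0.392802 = -2.932.
df = n − 2 = 35.
Two-sided p ≈ 0.0059, which is < 0.02, so reject H₀.
There is evidence that page load time is associated with website conversion rate.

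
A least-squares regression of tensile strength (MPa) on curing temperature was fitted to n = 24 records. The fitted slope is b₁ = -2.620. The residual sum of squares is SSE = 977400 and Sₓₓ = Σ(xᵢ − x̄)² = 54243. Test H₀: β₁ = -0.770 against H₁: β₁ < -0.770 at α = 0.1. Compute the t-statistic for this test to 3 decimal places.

t = -2.044

MSE = SSE/(n − 2) = 977400/22 = 44427.3.
SE(b₁) = √(MSE/Sₓₓ) = √(44427.3/54243) = 0.905009.
t = (-2.620 − (-0.770)) / 0.905009 = -2.044.
df = n − 2 = 22.
One-sided p ≈ 0.0265, which is < 0.1, so reject H₀.
There is evidence that the true slope on curing temperature is below -0.770 MPa per unit.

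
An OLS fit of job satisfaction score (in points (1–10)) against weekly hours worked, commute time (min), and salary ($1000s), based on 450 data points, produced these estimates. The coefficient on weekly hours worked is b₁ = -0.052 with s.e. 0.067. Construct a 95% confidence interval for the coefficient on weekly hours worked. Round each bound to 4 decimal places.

df = n − k − 1 = 450 − 3 − 1 = 446.
t* = t_{0.025, 446} = 1.965297.
Margin = t* × SE = 1.965297 × 0.067 = 0.131675.
CI: -0.052 ± 0.131675 → (-0.1837, 0.0797).
With 95% confidence, each one-unit increase in weekly hours worked is associated with a change of between -0.1837 and 0.0797 points (1–10) in job satisfaction score, holding the other predictors fixed.

(-0.1837, 0.0797)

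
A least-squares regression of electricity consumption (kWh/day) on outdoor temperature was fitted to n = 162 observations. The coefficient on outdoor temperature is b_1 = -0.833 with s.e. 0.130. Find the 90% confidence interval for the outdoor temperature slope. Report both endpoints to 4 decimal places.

(-1.0481, -0.6179)

df = n − 2 = 162 − 2 = 160.
t* = t_{0.05, 160} = 1.654433.
Margin = t* × SE = 1.654433 × 0.130 = 0.215076.
CI: -0.833 ± 0.215076 → (-1.0481, -0.6179).
With 90% confidence, each one-unit increase in outdoor temperature is associated with a change of between -1.0481 and -0.6179 kWh/day in electricity consumption.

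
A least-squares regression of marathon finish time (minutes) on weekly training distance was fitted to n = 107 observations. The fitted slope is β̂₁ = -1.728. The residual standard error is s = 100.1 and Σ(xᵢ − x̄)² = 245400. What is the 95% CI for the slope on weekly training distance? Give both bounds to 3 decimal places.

SE(β̂₁) = s/√Sₓₓ = 100.1/√245400 = 0.202068.
df = n − 2 = 105.
t* = t_{0.025, 105} = 1.982815.
Margin = t* × SE = 1.982815 × 0.202068 = 0.40066.
CI: -1.728 ± 0.40066 → (-2.129, -1.327).
With 95% confidence, each one-unit increase in weekly training distance is associated with a change of between -2.129 and -1.327 minutes in marathon finish time.

(-2.129, -1.327)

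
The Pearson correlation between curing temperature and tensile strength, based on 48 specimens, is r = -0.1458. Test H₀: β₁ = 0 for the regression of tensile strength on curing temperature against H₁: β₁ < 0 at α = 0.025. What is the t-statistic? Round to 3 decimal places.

t = r·√(n − 2)/√(1 − r²) = -0.1458·√46/√0.978742 = -1.000.
df = n − 2 = 46.
One-sided p ≈ 0.1614, which is ≥ 0.025, so fail to reject H₀.
The data do not give significant evidence of a linear association between curing temperature and tensile strength.

t = -1.000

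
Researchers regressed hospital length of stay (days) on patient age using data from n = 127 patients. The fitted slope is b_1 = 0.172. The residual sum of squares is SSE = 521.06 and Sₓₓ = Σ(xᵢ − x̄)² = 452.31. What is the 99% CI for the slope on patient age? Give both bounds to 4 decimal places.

MSE = SSE/(n − 2) = 521.06/125 = 4.16848.
SE(b_1) = √(MSE/Sₓₓ) = √(4.16848/452.31) = 0.0959999.
df = n − 2 = 125.
t* = t_{0.005, 125} = 2.615733.
Margin = t* × SE = 2.615733 × 0.0959999 = 0.251110.
CI: 0.172 ± 0.251110 → (-0.0791, 0.4231).
With 99% confidence, each one-unit increase in patient age is associated with a change of between -0.0791 and 0.4231 days in hospital length of stay.

(-0.0791, 0.4231)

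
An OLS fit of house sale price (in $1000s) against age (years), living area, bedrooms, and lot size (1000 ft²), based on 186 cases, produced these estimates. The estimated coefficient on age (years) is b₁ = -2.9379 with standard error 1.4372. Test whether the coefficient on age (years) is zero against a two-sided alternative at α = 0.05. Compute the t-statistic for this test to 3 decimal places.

t = -2.044

H₀: β₁ = 0 vs H₁: β₁ ≠ 0.
t = (b₁ − β₁⁰)/SE = -2.9379 / 1.4372 = -2.044.
df = n − k − 1 = 186 − 4 − 1 = 181.
Two-sided p ≈ 0.0424, which is < 0.05, so reject H₀.
There is evidence that age (years) is associated with house sale price, holding the other predictors fixed.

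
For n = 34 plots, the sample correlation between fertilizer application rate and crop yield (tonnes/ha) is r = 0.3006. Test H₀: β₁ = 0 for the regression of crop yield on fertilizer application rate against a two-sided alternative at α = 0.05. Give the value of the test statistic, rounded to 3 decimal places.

t = r·√(n − 2)/√(1 − r²) = 0.3006·√32/√0.90964 = 1.783.
df = n − 2 = 32.
Two-sided p ≈ 0.0841, which is ≥ 0.05, so fail to reject H₀.
The data do not give significant evidence of a linear association between fertilizer application rate and crop yield.

t = 1.783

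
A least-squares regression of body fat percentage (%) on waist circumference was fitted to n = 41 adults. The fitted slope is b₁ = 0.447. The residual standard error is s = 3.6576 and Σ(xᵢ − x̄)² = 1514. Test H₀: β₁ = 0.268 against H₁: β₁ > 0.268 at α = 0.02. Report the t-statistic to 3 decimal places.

t = 1.904

SE(b₁) = s/√Sₓₓ = 3.6576/√1514 = 0.0940012.
t = (0.447 − 0.268) / 0.0940012 = 1.904.
df = n − 2 = 39.
One-sided p ≈ 0.0321, which is ≥ 0.02, so fail to reject H₀.
The data do not give significant evidence that the true slope on waist circumference exceeds 0.268 % per unit.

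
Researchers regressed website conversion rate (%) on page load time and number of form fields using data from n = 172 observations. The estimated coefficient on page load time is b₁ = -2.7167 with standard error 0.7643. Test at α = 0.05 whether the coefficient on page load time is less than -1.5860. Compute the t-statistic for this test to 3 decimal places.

t = -1.479

H₀: β₁ = -1.5860 vs H₁: β₁ < -1.5860.
t = (b₁ − β₁⁰)/SE = (-2.7167 − (-1.5860)) / 0.7643 = -1.479.
df = n − k − 1 = 172 − 2 − 1 = 169.
One-sided p ≈ 0.0704, which is ≥ 0.05, so fail to reject H₀.
The data do not give significant evidence that the true slope on page load time is below -1.5860 % per unit, holding the other predictors fixed.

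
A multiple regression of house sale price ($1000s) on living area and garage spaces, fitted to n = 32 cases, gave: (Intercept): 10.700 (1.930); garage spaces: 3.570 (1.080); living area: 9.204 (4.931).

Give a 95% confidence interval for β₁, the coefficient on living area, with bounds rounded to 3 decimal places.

Read off: b = 9.204, SE = 4.931 for living area.
df = n − k − 1 = 32 − 2 − 1 = 29.
t* = t_{0.025, 29} = 2.04523.
Margin = t* × SE = 2.04523 × 4.931 = 10.08503.
CI: 9.204 ± 10.08503 → (-0.881, 19.289).

(-0.881, 19.289)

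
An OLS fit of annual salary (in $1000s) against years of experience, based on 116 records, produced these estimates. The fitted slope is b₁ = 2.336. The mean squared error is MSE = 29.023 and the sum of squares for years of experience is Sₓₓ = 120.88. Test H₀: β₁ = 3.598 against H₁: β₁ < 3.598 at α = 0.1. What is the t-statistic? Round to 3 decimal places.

SE(b₁) = √(MSE/Sₓₓ) = √(29.023/120.88) = 0.489998.
t = (2.336 − 3.598) / 0.489998 = -2.576.
df = n − 2 = 114.
One-sided p ≈ 0.0056, which is < 0.1, so reject H₀.
There is evidence that the true slope on years of experience is below 3.598 $1000s per unit.

t = -2.576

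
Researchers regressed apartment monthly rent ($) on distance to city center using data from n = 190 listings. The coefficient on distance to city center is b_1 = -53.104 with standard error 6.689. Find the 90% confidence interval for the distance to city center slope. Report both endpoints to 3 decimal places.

df = n − 2 = 190 − 2 = 188.
t* = t_{0.05, 188} = 1.652999.
Margin = t* × SE = 1.652999 × 6.689 = 11.05691.
CI: -53.104 ± 11.05691 → (-64.161, -42.047).
With 90% confidence, each one-unit increase in distance to city center is associated with a change of between -64.161 and -42.047 $ in apartment monthly rent.

(-64.161, -42.047)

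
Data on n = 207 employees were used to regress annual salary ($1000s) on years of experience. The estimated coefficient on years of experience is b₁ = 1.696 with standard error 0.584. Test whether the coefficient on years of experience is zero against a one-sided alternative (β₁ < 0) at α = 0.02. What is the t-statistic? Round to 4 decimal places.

t = 2.9041

H₀: β₁ = 0 vs H₁: β₁ < 0.
t = (b₁ − β₁⁰)/SE = 1.696 / 0.584 = 2.9041.
df = n − 2 = 207 − 2 = 205.
One-sided p ≈ 0.9980, which is ≥ 0.02, so fail to reject H₀.
The data do not give significant evidence that the true slope on years of experience is negative.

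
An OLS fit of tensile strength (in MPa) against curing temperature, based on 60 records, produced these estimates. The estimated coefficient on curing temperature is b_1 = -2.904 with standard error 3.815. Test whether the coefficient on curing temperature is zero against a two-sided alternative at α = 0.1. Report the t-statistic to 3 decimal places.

t = -0.761

H₀: β₁ = 0 vs H₁: β₁ ≠ 0.
t = (b_1 − β₁⁰)/SE = -2.904 / 3.815 = -0.761.
df = n − 2 = 60 − 2 = 58.
Two-sided p ≈ 0.4496, which is ≥ 0.1, so fail to reject H₀.
The data do not give significant evidence of an association between curing temperature and tensile strength.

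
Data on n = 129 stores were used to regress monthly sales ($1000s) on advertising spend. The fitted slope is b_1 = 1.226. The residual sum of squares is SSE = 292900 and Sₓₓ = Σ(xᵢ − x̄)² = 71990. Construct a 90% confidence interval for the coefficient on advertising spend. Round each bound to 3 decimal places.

MSE = SSE/(n − 2) = 292900/127 = 2306.3.
SE(b_1) = √(MSE/Sₓₓ) = √(2306.3/71990) = 0.178987.
df = n − 2 = 127.
t* = t_{0.05, 127} = 1.65694.
Margin = t* × SE = 1.65694 × 0.178987 = 0.29657.
CI: 1.226 ± 0.29657 → (0.929, 1.523).
With 90% confidence, each one-unit increase in advertising spend is associated with a change of between 0.929 and 1.523 $1000s in monthly sales.

(0.929, 1.523)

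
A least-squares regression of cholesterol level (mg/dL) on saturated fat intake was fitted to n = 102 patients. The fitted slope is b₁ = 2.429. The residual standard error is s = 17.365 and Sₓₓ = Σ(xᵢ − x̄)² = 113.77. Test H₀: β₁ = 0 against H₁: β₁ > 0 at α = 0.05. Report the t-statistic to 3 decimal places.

t = 1.492

SE(b₁) = s/√Sₓₓ = 17.365/√113.77 = 1.62802.
t = 2.429 / 1.62802 = 1.492.
df = n − 2 = 100.
One-sided p ≈ 0.0694, which is ≥ 0.05, so fail to reject H₀.
The data do not give significant evidence that the true slope on saturated fat intake is positive.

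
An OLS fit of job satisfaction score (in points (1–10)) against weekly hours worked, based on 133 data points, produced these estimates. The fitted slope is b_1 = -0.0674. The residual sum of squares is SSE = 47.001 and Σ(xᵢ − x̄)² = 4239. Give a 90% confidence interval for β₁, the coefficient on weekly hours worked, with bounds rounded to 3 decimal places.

(-0.083, -0.052)

MSE = SSE/(n − 2) = 47.001/131 = 0.358786.
SE(b_1) = √(MSE/Sₓₓ) = √(0.358786/4239) = 0.00919997.
df = n − 2 = 131.
t* = t_{0.05, 131} = 1.656569.
Margin = t* × SE = 1.656569 × 0.00919997 = 0.01524.
CI: -0.0674 ± 0.01524 → (-0.083, -0.052).
With 90% confidence, each one-unit increase in weekly hours worked is associated with a change of between -0.083 and -0.052 points (1–10) in job satisfaction score.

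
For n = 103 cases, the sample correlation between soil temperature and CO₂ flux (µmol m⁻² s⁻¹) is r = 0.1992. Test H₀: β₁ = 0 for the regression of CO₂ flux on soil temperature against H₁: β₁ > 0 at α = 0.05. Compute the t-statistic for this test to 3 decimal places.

t = 2.043

t = r·√(n − 2)/√(1 − r²) = 0.1992·√101/√0.960319 = 2.043.
df = n − 2 = 101.
One-sided p ≈ 0.0218, which is < 0.05, so reject H₀.
There is evidence of a linear association between soil temperature and CO₂ flux.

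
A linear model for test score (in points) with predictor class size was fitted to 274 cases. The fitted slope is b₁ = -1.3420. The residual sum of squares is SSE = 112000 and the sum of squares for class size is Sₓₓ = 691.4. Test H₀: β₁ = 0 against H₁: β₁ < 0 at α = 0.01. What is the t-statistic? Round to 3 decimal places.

MSE = SSE/(n − 2) = 112000/272 = 411.765.
SE(b₁) = √(MSE/Sₓₓ) = √(411.765/691.4) = 0.77172.
t = -1.3420 / 0.77172 = -1.739.
df = n − 2 = 272.
One-sided p ≈ 0.0416, which is ≥ 0.01, so fail to reject H₀.
The data do not give significant evidence that the true slope on class size is negative.

t = -1.739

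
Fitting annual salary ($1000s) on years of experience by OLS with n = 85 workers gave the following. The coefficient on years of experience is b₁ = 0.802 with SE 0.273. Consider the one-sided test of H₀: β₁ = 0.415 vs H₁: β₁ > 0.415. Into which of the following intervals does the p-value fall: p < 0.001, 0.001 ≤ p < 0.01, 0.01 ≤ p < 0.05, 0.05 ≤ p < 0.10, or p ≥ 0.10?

t = (0.802 − 0.415) / 0.273 = 1.418.
df = n − 2 = 85 − 2 = 83.
One-sided p = P(T_{83} > t) ≈ 0.0800.
So 0.05 ≤ p < 0.10.

0.05 ≤ p < 0.10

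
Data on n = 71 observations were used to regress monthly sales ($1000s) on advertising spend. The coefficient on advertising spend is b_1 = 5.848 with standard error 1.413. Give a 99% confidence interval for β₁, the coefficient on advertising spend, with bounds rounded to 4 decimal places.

df = n − 2 = 71 − 2 = 69.
t* = t_{0.005, 69} = 2.648977.
Margin = t* × SE = 2.648977 × 1.413 = 3.743004.
CI: 5.848 ± 3.743004 → (2.1050, 9.5910).
With 99% confidence, each one-unit increase in advertising spend is associated with a change of between 2.1050 and 9.5910 $1000s in monthly sales.

(2.1050, 9.5910)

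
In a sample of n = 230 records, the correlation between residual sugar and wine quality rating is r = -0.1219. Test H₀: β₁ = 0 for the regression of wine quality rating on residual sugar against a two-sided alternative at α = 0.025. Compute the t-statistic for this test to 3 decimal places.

t = r·√(n − 2)/√(1 − r²) = -0.1219·√228/√0.98514 = -1.854.
df = n − 2 = 228.
Two-sided p ≈ 0.0650, which is ≥ 0.025, so fail to reject H₀.
The data do not give significant evidence of a linear association between residual sugar and wine quality rating.

t = -1.854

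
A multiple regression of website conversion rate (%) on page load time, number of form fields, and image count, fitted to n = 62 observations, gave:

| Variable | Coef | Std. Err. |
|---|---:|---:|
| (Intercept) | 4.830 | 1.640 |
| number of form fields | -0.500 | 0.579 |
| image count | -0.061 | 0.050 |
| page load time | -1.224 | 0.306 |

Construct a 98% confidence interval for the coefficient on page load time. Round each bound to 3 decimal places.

(-1.956, -0.492)

Read off: b = -1.224, SE = 0.306 for page load time.
df = n − k − 1 = 62 − 3 − 1 = 58.
t* = t_{0.01, 58} = 2.392377.
Margin = t* × SE = 2.392377 × 0.306 = 0.73207.
CI: -1.224 ± 0.73207 → (-1.956, -0.492).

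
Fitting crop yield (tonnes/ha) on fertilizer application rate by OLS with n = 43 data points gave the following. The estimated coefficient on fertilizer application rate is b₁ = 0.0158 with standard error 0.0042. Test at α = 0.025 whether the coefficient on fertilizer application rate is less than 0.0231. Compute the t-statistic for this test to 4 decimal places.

H₀: β₁ = 0.0231 vs H₁: β₁ < 0.0231.
t = (b₁ − β₁⁰)/SE = (0.0158 − 0.0231) / 0.0042 = -1.7381.
df = n − 2 = 43 − 2 = 41.
One-sided p ≈ 0.0449, which is ≥ 0.025, so fail to reject H₀.
The data do not give significant evidence that the true slope on fertilizer application rate is below 0.0231 tonnes/ha per unit.

t = -1.7381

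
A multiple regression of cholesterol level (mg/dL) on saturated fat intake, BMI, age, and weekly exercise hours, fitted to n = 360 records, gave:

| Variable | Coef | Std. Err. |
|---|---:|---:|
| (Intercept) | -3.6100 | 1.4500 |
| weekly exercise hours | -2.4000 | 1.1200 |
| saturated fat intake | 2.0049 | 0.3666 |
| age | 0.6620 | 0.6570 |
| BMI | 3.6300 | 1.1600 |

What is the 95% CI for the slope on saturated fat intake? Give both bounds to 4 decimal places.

Read off: b = 2.0049, SE = 0.3666 for saturated fat intake.
df = n − k − 1 = 360 − 4 − 1 = 355.
t* = t_{0.025, 355} = 1.966669.
Margin = t* × SE = 1.966669 × 0.3666 = 0.720981.
CI: 2.0049 ± 0.720981 → (1.2839, 2.7259).

(1.2839, 2.7259)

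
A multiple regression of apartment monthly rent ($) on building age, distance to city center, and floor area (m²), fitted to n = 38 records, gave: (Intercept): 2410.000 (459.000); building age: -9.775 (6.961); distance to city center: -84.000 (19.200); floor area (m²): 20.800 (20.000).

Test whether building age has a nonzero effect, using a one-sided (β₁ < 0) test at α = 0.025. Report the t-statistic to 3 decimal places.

t = -1.404

Read off: b = -9.775, SE = 6.961 for building age.
H₀: β₁ = 0 vs H₁: β₁ < 0.
t = -9.775 / 6.961 = -1.404.
df = n − k − 1 = 38 − 3 − 1 = 34.
One-sided p ≈ 0.0847, which is ≥ 0.025, so fail to reject H₀.
The data do not give significant evidence that the true slope on building age is negative, holding the other predictors fixed.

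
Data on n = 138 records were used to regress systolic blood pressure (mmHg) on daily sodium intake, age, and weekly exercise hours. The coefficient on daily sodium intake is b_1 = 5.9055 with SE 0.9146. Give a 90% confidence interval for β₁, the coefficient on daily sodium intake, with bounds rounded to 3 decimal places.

df = n − k − 1 = 138 − 3 − 1 = 134.
t* = t_{0.05, 134} = 1.656305.
Margin = t* × SE = 1.656305 × 0.9146 = 1.51486.
CI: 5.9055 ± 1.51486 → (4.391, 7.420).
With 90% confidence, each one-unit increase in daily sodium intake is associated with a change of between 4.391 and 7.420 mmHg in systolic blood pressure, holding the other predictors fixed.

(4.391, 7.420)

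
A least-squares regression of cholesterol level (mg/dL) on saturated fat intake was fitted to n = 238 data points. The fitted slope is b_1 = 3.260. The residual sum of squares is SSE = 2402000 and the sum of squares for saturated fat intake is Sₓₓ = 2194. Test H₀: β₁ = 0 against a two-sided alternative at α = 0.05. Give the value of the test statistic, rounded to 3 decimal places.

t = 1.514

MSE = SSE/(n − 2) = 2402000/236 = 10178.
SE(b_1) = √(MSE/Sₓₓ) = √(10178/2194) = 2.15383.
t = 3.260 / 2.15383 = 1.514.
df = n − 2 = 236.
Two-sided p ≈ 0.1315, which is ≥ 0.05, so fail to reject H₀.
The data do not give significant evidence of an association between saturated fat intake and cholesterol level.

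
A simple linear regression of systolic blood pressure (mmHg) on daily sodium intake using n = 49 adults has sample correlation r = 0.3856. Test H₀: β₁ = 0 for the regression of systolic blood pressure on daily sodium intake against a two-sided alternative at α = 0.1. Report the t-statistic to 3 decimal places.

t = r·√(n − 2)/√(1 − r²) = 0.3856·√47/√0.851313 = 2.865.
df = n − 2 = 47.
Two-sided p ≈ 0.0062, which is < 0.1, so reject H₀.
There is evidence of a linear association between daily sodium intake and systolic blood pressure.

t = 2.865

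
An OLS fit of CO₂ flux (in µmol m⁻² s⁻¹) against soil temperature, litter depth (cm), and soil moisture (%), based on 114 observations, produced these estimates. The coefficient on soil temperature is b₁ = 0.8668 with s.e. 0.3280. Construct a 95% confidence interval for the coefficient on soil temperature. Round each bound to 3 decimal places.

(0.217, 1.517)

df = n − k − 1 = 114 − 3 − 1 = 110.
t* = t_{0.025, 110} = 1.981765.
Margin = t* × SE = 1.981765 × 0.3280 = 0.65002.
CI: 0.8668 ± 0.65002 → (0.217, 1.517).
With 95% confidence, each one-unit increase in soil temperature is associated with a change of between 0.217 and 1.517 µmol m⁻² s⁻¹ in CO₂ flux, holding the other predictors fixed.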